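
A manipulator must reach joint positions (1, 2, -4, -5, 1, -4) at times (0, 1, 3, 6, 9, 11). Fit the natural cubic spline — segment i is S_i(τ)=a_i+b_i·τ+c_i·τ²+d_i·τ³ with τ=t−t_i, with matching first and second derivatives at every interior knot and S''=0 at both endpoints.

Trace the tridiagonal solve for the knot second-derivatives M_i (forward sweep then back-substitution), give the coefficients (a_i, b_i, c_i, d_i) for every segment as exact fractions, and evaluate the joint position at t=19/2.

  seg 0: a=1 b=10127/5676 c=0 d=-4451/5676
  seg 1: a=2 b=-1613/2838 c=-4451/1892 d=1613/2838
  seg 2: a=-4 b=-8963/2838 c=2001/1892 d=-1975/51084
  seg 3: a=-5 b=12167/5676 c=1007/1419 d=-12899/51084
  seg 4: a=1 b=-1181/2838 c=-2957/1892 d=2957/11352
S(19/2) = 13131/30272

Δ: Δ0=1, Δ1=-3, Δ2=-1/3, Δ3=2, Δ4=-5/2
row 1: diag=6, rhs=-24; c'=1/3, d'=-4
row 2: denom=10−2·1/3=28/3; d'=(16−2·-4)/(28/3)=18/7
row 3: denom=12−3·9/28=309/28; d'=(14−3·18/7)/(309/28)=176/309
row 4: denom=10−3·28/103=946/103; d'=(-27−3·176/309)/(946/103)=-2957/946
back: M4=-2957/946
back: M3=176/309−28/103·-2957/946=2014/1419
back: M2=18/7−9/28·2014/1419=2001/946
back: M1=-4−1/3·2001/946=-4451/946
M: M0=0, M1=-4451/946, M2=2001/946, M3=2014/1419, M4=-2957/946, M5=0
seg 0: a=1, c=M0/2=0, d=(M1−M0)/(6·1)=-4451/5676, b=Δ0−h0·(2M0+M1)/6=10127/5676
seg 1: a=2, c=M1/2=-4451/1892, d=(M2−M1)/(6·2)=1613/2838, b=Δ1−h1·(2M1+M2)/6=-1613/2838
seg 2: a=-4, c=M2/2=2001/1892, d=(M3−M2)/(6·3)=-1975/51084, b=Δ2−h2·(2M2+M3)/6=-8963/2838
seg 3: a=-5, c=M3/2=1007/1419, d=(M4−M3)/(6·3)=-12899/51084, b=Δ3−h3·(2M3+M4)/6=12167/5676
seg 4: a=1, c=M4/2=-2957/1892, d=(M5−M4)/(6·2)=2957/11352, b=Δ4−h4·(2M4+M5)/6=-1181/2838
t_q=19/2 → seg 4, τ=1/2; S=1+-1181/2838·τ+-2957/1892·τ²+2957/11352·τ³=13131/30272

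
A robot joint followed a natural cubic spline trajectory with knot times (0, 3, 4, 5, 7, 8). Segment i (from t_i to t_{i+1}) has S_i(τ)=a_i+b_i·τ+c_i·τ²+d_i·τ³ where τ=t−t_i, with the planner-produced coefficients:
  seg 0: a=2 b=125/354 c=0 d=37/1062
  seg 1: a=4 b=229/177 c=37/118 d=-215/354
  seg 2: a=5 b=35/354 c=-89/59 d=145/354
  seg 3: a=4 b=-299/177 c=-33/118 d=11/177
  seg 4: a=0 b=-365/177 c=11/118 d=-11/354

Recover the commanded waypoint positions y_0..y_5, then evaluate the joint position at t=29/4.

y_0=2 y_1=4 y_2=5 y_3=4 y_4=0 y_5=-2
S(29/4) = -3853/7552

y_0 = S_0(0) = a_0 = 2
y_1 = S_1(0) = a_1 = 4
y_2 = S_2(0) = a_2 = 5
y_3 = S_3(0) = a_3 = 4
y_4 = S_4(0) = a_4 = 0
y_5 = S_4(1) = -2
t_q=29/4 is in segment 4 (τ=1/4); S_4(τ)=-3853/7552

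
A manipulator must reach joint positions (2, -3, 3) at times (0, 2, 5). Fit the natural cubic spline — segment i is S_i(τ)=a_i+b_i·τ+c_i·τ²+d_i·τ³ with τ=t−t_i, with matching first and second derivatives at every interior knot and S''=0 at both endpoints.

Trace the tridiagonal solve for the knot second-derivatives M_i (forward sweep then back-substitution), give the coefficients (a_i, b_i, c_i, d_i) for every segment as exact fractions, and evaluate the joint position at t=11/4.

  seg 0: a=2 b=-17/5 c=0 d=9/40
  seg 1: a=-3 b=-7/10 c=27/20 d=-3/20
S(11/4) = -3621/1280

Δ: Δ0=-5/2, Δ1=2
row 1: diag=10, rhs=27; c'=3/10, d'=27/10
back: M1=27/10
M: M0=0, M1=27/10, M2=0
seg 0: a=2, c=M0/2=0, d=(M1−M0)/(6·2)=9/40, b=Δ0−h0·(2M0+M1)/6=-17/5
seg 1: a=-3, c=M1/2=27/20, d=(M2−M1)/(6·3)=-3/20, b=Δ1−h1·(2M1+M2)/6=-7/10
t_q=11/4 → seg 1, τ=3/4; S=-3+-7/10·τ+27/20·τ²+-3/20·τ³=-3621/1280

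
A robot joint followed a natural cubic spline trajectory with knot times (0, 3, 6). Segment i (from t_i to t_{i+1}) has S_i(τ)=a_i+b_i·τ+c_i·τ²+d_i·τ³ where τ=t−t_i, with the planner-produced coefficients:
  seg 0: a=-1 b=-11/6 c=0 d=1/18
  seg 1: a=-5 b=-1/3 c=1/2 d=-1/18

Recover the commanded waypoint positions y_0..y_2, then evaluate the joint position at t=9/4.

y_0=-1 y_1=-5 y_2=-3
S(9/4) = -575/128

y_0 = S_0(0) = a_0 = -1
y_1 = S_1(0) = a_1 = -5
y_2 = S_1(3) = -3
t_q=9/4 is in segment 0 (τ=9/4); S_0(τ)=-575/128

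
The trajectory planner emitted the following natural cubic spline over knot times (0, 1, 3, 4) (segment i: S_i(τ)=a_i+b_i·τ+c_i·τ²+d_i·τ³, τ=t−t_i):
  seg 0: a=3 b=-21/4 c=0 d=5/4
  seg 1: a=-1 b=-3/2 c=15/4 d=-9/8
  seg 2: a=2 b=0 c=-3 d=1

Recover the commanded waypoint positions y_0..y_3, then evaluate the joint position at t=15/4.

y_0=3 y_1=-1 y_2=2 y_3=0
S(15/4) = 47/64

y_0 = S_0(0) = a_0 = 3
y_1 = S_1(0) = a_1 = -1
y_2 = S_2(0) = a_2 = 2
y_3 = S_2(1) = 0
t_q=15/4 is in segment 2 (τ=3/4); S_2(τ)=47/64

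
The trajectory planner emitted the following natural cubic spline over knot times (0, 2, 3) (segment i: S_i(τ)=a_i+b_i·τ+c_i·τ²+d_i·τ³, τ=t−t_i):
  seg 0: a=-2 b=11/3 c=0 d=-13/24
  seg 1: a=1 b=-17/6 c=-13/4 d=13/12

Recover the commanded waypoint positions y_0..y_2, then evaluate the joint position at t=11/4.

y_0=-2 y_1=1 y_2=-4
S(11/4) = -639/256

y_0 = S_0(0) = a_0 = -2
y_1 = S_1(0) = a_1 = 1
y_2 = S_1(1) = -4
t_q=11/4 is in segment 1 (τ=3/4); S_1(τ)=-639/256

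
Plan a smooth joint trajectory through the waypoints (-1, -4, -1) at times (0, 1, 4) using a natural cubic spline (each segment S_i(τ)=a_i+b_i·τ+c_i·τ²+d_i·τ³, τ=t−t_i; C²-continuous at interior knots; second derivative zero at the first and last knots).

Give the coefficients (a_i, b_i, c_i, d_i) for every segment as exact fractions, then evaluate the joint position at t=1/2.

Δ: Δ0=-3, Δ1=1
row 1: diag=8, rhs=24; c'=3/8, d'=3
back: M1=3
M: M0=0, M1=3, M2=0
seg 0: a=-1, c=M0/2=0, d=(M1−M0)/(6·1)=1/2, b=Δ0−h0·(2M0+M1)/6=-7/2
seg 1: a=-4, c=M1/2=3/2, d=(M2−M1)/(6·3)=-1/6, b=Δ1−h1·(2M1+M2)/6=-2
t_q=1/2 → seg 0, τ=1/2; S=-1+-7/2·τ+0·τ²+1/2·τ³=-43/16

  seg 0: a=-1 b=-7/2 c=0 d=1/2
  seg 1: a=-4 b=-2 c=3/2 d=-1/6
S(1/2) = -43/16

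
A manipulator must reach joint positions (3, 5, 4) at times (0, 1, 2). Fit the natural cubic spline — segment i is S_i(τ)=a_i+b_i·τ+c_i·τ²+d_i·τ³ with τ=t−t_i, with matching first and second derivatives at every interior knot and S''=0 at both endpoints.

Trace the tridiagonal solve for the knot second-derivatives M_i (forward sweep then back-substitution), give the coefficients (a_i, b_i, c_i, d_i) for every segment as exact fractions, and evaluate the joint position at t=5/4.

  seg 0: a=3 b=11/4 c=0 d=-3/4
  seg 1: a=5 b=1/2 c=-9/4 d=3/4
S(5/4) = 1279/256

Δ: Δ0=2, Δ1=-1
row 1: diag=4, rhs=-18; c'=1/4, d'=-9/2
back: M1=-9/2
M: M0=0, M1=-9/2, M2=0
seg 0: a=3, c=M0/2=0, d=(M1−M0)/(6·1)=-3/4, b=Δ0−h0·(2M0+M1)/6=11/4
seg 1: a=5, c=M1/2=-9/4, d=(M2−M1)/(6·1)=3/4, b=Δ1−h1·(2M1+M2)/6=1/2
t_q=5/4 → seg 1, τ=1/4; S=5+1/2·τ+-9/4·τ²+3/4·τ³=1279/256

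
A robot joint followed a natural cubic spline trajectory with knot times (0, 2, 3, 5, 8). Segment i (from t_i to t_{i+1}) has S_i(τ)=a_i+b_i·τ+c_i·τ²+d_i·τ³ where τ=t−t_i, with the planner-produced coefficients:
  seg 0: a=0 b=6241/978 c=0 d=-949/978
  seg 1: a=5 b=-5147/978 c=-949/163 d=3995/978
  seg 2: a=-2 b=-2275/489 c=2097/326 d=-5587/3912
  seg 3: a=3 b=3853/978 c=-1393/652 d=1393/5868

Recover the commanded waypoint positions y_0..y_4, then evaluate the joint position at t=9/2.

y_0=0 y_1=5 y_2=-2 y_3=3 y_4=2
S(9/2) = 7037/10432

y_0 = S_0(0) = a_0 = 0
y_1 = S_1(0) = a_1 = 5
y_2 = S_2(0) = a_2 = -2
y_3 = S_3(0) = a_3 = 3
y_4 = S_3(3) = 2
t_q=9/2 is in segment 2 (τ=3/2); S_2(τ)=7037/10432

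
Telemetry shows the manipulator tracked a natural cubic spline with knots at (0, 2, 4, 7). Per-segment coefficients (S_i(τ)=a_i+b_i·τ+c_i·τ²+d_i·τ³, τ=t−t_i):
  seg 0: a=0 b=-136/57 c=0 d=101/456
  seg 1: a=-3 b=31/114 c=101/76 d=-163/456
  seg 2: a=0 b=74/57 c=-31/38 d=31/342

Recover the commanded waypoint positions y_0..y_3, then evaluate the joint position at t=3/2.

y_0 = S_0(0) = a_0 = 0
y_1 = S_1(0) = a_1 = -3
y_2 = S_2(0) = a_2 = 0
y_3 = S_2(3) = -1
t_q=3/2 is in segment 0 (τ=3/2); S_0(τ)=-3443/1216

y_0=0 y_1=-3 y_2=0 y_3=-1
S(3/2) = -3443/1216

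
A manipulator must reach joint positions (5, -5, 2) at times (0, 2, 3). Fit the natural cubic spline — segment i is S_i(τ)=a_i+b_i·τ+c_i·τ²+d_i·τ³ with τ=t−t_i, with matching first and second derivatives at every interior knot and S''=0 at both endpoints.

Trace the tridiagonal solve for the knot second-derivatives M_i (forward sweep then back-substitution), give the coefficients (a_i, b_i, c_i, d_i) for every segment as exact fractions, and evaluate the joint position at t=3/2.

Δ: Δ0=-5, Δ1=7
row 1: diag=6, rhs=72; c'=1/6, d'=12
back: M1=12
M: M0=0, M1=12, M2=0
seg 0: a=5, c=M0/2=0, d=(M1−M0)/(6·2)=1, b=Δ0−h0·(2M0+M1)/6=-9
seg 1: a=-5, c=M1/2=6, d=(M2−M1)/(6·1)=-2, b=Δ1−h1·(2M1+M2)/6=3
t_q=3/2 → seg 0, τ=3/2; S=5+-9·τ+0·τ²+1·τ³=-41/8

  seg 0: a=5 b=-9 c=0 d=1
  seg 1: a=-5 b=3 c=6 d=-2
S(3/2) = -41/8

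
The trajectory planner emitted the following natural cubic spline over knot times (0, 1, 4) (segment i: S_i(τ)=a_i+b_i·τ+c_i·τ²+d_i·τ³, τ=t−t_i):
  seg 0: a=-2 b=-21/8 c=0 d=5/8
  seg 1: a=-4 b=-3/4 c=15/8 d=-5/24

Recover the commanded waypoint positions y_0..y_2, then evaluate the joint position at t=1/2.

y_0=-2 y_1=-4 y_2=5
S(1/2) = -207/64

y_0 = S_0(0) = a_0 = -2
y_1 = S_1(0) = a_1 = -4
y_2 = S_1(3) = 5
t_q=1/2 is in segment 0 (τ=1/2); S_0(τ)=-207/64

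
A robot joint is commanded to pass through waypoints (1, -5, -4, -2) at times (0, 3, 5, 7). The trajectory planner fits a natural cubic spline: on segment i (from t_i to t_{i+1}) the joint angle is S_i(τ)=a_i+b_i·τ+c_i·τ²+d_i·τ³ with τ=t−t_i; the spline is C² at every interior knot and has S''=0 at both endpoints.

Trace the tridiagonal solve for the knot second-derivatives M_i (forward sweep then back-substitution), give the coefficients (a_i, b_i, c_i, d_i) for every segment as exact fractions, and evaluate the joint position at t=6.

  seg 0: a=1 b=-11/4 c=0 d=1/12
  seg 1: a=-5 b=-1/2 c=3/4 d=-1/8
  seg 2: a=-4 b=1 c=0 d=0
S(6) = -3

Δ: Δ0=-2, Δ1=1/2, Δ2=1
row 1: diag=10, rhs=15; c'=1/5, d'=3/2
row 2: denom=8−2·1/5=38/5; d'=(3−2·3/2)/(38/5)=0
back: M2=0
back: M1=3/2−1/5·0=3/2
M: M0=0, M1=3/2, M2=0, M3=0
seg 0: a=1, c=M0/2=0, d=(M1−M0)/(6·3)=1/12, b=Δ0−h0·(2M0+M1)/6=-11/4
seg 1: a=-5, c=M1/2=3/4, d=(M2−M1)/(6·2)=-1/8, b=Δ1−h1·(2M1+M2)/6=-1/2
seg 2: a=-4, c=M2/2=0, d=(M3−M2)/(6·2)=0, b=Δ2−h2·(2M2+M3)/6=1
t_q=6 → seg 2, τ=1; S=-4+1·τ+0·τ²+0·τ³=-3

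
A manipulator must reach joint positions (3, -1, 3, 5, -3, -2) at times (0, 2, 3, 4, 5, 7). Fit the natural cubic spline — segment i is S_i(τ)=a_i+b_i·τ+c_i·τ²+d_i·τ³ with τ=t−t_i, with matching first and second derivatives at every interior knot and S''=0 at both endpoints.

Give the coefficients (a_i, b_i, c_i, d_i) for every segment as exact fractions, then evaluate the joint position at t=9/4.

  seg 0: a=3 b=-1973/493 c=0 d=987/1972
  seg 1: a=-1 b=988/493 c=2961/986 d=-993/986
  seg 2: a=3 b=4919/986 c=-9/493 d=-101/34
  seg 3: a=5 b=-1952/493 c=-8805/986 d=4821/986
  seg 4: a=-3 b=-7051/986 c=2829/493 d=-943/986
S(9/4) = -20637/63104

Δ: Δ0=-2, Δ1=4, Δ2=2, Δ3=-8, Δ4=1/2
row 1: diag=6, rhs=36; c'=1/6, d'=6
row 2: denom=4−1·1/6=23/6; d'=(-12−1·6)/(23/6)=-108/23
row 3: denom=4−1·6/23=86/23; d'=(-60−1·-108/23)/(86/23)=-636/43
row 4: denom=6−1·23/86=493/86; d'=(51−1·-636/43)/(493/86)=5658/493
back: M4=5658/493
back: M3=-636/43−23/86·5658/493=-8805/493
back: M2=-108/23−6/23·-8805/493=-18/493
back: M1=6−1/6·-18/493=2961/493
M: M0=0, M1=2961/493, M2=-18/493, M3=-8805/493, M4=5658/493, M5=0
seg 0: a=3, c=M0/2=0, d=(M1−M0)/(6·2)=987/1972, b=Δ0−h0·(2M0+M1)/6=-1973/493
seg 1: a=-1, c=M1/2=2961/986, d=(M2−M1)/(6·1)=-993/986, b=Δ1−h1·(2M1+M2)/6=988/493
seg 2: a=3, c=M2/2=-9/493, d=(M3−M2)/(6·1)=-101/34, b=Δ2−h2·(2M2+M3)/6=4919/986
seg 3: a=5, c=M3/2=-8805/986, d=(M4−M3)/(6·1)=4821/986, b=Δ3−h3·(2M3+M4)/6=-1952/493
seg 4: a=-3, c=M4/2=2829/493, d=(M5−M4)/(6·2)=-943/986, b=Δ4−h4·(2M4+M5)/6=-7051/986
t_q=9/4 → seg 1, τ=1/4; S=-1+988/493·τ+2961/986·τ²+-993/986·τ³=-20637/63104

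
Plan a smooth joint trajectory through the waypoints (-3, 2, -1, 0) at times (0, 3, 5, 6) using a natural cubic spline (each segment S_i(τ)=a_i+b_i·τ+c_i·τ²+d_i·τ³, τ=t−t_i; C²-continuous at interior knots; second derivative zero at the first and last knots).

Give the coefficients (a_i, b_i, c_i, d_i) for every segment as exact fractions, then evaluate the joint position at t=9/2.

  seg 0: a=-3 b=62/21 c=0 d=-1/7
  seg 1: a=2 b=-19/21 c=-9/7 d=83/168
  seg 2: a=-1 b=-5/42 c=47/28 d=-47/84
S(9/2) = -261/448

Δ: Δ0=5/3, Δ1=-3/2, Δ2=1
row 1: diag=10, rhs=-19; c'=1/5, d'=-19/10
row 2: denom=6−2·1/5=28/5; d'=(15−2·-19/10)/(28/5)=47/14
back: M2=47/14
back: M1=-19/10−1/5·47/14=-18/7
M: M0=0, M1=-18/7, M2=47/14, M3=0
seg 0: a=-3, c=M0/2=0, d=(M1−M0)/(6·3)=-1/7, b=Δ0−h0·(2M0+M1)/6=62/21
seg 1: a=2, c=M1/2=-9/7, d=(M2−M1)/(6·2)=83/168, b=Δ1−h1·(2M1+M2)/6=-19/21
seg 2: a=-1, c=M2/2=47/28, d=(M3−M2)/(6·1)=-47/84, b=Δ2−h2·(2M2+M3)/6=-5/42
t_q=9/2 → seg 1, τ=3/2; S=2+-19/21·τ+-9/7·τ²+83/168·τ³=-261/448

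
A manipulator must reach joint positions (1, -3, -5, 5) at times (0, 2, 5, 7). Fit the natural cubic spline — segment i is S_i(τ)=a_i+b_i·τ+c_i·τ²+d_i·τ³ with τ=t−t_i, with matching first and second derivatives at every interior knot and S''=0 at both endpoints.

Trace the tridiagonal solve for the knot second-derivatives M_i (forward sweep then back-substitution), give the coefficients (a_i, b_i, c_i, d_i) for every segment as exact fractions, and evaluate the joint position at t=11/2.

Δ: Δ0=-2, Δ1=-2/3, Δ2=5
row 1: diag=10, rhs=8; c'=3/10, d'=4/5
row 2: denom=10−3·3/10=91/10; d'=(34−3·4/5)/(91/10)=316/91
back: M2=316/91
back: M1=4/5−3/10·316/91=-22/91
M: M0=0, M1=-22/91, M2=316/91, M3=0
seg 0: a=1, c=M0/2=0, d=(M1−M0)/(6·2)=-11/546, b=Δ0−h0·(2M0+M1)/6=-524/273
seg 1: a=-3, c=M1/2=-11/91, d=(M2−M1)/(6·3)=13/63, b=Δ1−h1·(2M1+M2)/6=-590/273
seg 2: a=-5, c=M2/2=158/91, d=(M3−M2)/(6·2)=-79/273, b=Δ2−h2·(2M2+M3)/6=733/273
t_q=11/2 → seg 2, τ=1/2; S=-5+733/273·τ+158/91·τ²+-79/273·τ³=-339/104

  seg 0: a=1 b=-524/273 c=0 d=-11/546
  seg 1: a=-3 b=-590/273 c=-11/91 d=13/63
  seg 2: a=-5 b=733/273 c=158/91 d=-79/273
S(11/2) = -339/104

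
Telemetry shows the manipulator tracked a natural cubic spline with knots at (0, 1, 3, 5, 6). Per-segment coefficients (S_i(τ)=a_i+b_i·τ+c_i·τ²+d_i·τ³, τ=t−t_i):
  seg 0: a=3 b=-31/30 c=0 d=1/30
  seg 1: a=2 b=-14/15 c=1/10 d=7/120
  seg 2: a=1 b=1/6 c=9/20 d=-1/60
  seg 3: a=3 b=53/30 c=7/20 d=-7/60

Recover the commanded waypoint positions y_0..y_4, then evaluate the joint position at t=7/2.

y_0 = S_0(0) = a_0 = 3
y_1 = S_1(0) = a_1 = 2
y_2 = S_2(0) = a_2 = 1
y_3 = S_3(0) = a_3 = 3
y_4 = S_3(1) = 5
t_q=7/2 is in segment 2 (τ=1/2); S_2(τ)=191/160

y_0=3 y_1=2 y_2=1 y_3=3 y_4=5
S(7/2) = 191/160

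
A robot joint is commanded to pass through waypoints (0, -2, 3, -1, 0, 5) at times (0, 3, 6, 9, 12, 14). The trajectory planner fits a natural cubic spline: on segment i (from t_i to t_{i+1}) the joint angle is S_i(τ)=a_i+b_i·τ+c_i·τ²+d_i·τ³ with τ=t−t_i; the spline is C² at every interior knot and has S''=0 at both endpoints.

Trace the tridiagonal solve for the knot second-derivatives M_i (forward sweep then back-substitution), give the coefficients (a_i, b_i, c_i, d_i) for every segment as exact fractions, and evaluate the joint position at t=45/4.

  seg 0: a=0 b=-1573/1030 c=0 d=2659/27810
  seg 1: a=-2 b=543/515 c=2659/3090 d=-1217/5562
  seg 2: a=3 b=319/1030 c=-571/515 d=5201/27810
  seg 3: a=-1 b=-666/515 c=355/618 d=-299/27810
  seg 4: a=0 b=1919/1030 c=246/515 d=-41/515
S(45/4) = -74101/65920

Δ: Δ0=-2/3, Δ1=5/3, Δ2=-4/3, Δ3=1/3, Δ4=5/2
row 1: diag=12, rhs=14; c'=1/4, d'=7/6
row 2: denom=12−3·1/4=45/4; d'=(-18−3·7/6)/(45/4)=-86/45
row 3: denom=12−3·4/15=56/5; d'=(10−3·-86/45)/(56/5)=59/42
row 4: denom=10−3·15/56=515/56; d'=(13−3·59/42)/(515/56)=492/515
back: M4=492/515
back: M3=59/42−15/56·492/515=355/309
back: M2=-86/45−4/15·355/309=-1142/515
back: M1=7/6−1/4·-1142/515=2659/1545
M: M0=0, M1=2659/1545, M2=-1142/515, M3=355/309, M4=492/515, M5=0
seg 0: a=0, c=M0/2=0, d=(M1−M0)/(6·3)=2659/27810, b=Δ0−h0·(2M0+M1)/6=-1573/1030
seg 1: a=-2, c=M1/2=2659/3090, d=(M2−M1)/(6·3)=-1217/5562, b=Δ1−h1·(2M1+M2)/6=543/515
seg 2: a=3, c=M2/2=-571/515, d=(M3−M2)/(6·3)=5201/27810, b=Δ2−h2·(2M2+M3)/6=319/1030
seg 3: a=-1, c=M3/2=355/618, d=(M4−M3)/(6·3)=-299/27810, b=Δ3−h3·(2M3+M4)/6=-666/515
seg 4: a=0, c=M4/2=246/515, d=(M5−M4)/(6·2)=-41/515, b=Δ4−h4·(2M4+M5)/6=1919/1030
t_q=45/4 → seg 3, τ=9/4; S=-1+-666/515·τ+355/618·τ²+-299/27810·τ³=-74101/65920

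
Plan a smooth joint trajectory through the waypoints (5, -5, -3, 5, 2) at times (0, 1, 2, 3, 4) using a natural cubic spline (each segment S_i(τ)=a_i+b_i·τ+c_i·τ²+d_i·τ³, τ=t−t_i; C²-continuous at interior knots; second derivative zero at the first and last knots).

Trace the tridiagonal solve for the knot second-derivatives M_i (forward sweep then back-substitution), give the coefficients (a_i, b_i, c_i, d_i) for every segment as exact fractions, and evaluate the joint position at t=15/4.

Δ: Δ0=-10, Δ1=2, Δ2=8, Δ3=-3
row 1: diag=4, rhs=72; c'=1/4, d'=18
row 2: denom=4−1·1/4=15/4; d'=(36−1·18)/(15/4)=24/5
row 3: denom=4−1·4/15=56/15; d'=(-66−1·24/5)/(56/15)=-531/28
back: M3=-531/28
back: M2=24/5−4/15·-531/28=69/7
back: M1=18−1/4·69/7=435/28
M: M0=0, M1=435/28, M2=69/7, M3=-531/28, M4=0
seg 0: a=5, c=M0/2=0, d=(M1−M0)/(6·1)=145/56, b=Δ0−h0·(2M0+M1)/6=-705/56
seg 1: a=-5, c=M1/2=435/56, d=(M2−M1)/(6·1)=-53/56, b=Δ1−h1·(2M1+M2)/6=-135/28
seg 2: a=-3, c=M2/2=69/14, d=(M3−M2)/(6·1)=-269/56, b=Δ2−h2·(2M2+M3)/6=63/8
seg 3: a=5, c=M3/2=-531/56, d=(M4−M3)/(6·1)=177/56, b=Δ3−h3·(2M3+M4)/6=93/28
t_q=15/4 → seg 3, τ=3/4; S=5+93/28·τ+-531/56·τ²+177/56·τ³=12511/3584

  seg 0: a=5 b=-705/56 c=0 d=145/56
  seg 1: a=-5 b=-135/28 c=435/56 d=-53/56
  seg 2: a=-3 b=63/8 c=69/14 d=-269/56
  seg 3: a=5 b=93/28 c=-531/56 d=177/56
S(15/4) = 12511/3584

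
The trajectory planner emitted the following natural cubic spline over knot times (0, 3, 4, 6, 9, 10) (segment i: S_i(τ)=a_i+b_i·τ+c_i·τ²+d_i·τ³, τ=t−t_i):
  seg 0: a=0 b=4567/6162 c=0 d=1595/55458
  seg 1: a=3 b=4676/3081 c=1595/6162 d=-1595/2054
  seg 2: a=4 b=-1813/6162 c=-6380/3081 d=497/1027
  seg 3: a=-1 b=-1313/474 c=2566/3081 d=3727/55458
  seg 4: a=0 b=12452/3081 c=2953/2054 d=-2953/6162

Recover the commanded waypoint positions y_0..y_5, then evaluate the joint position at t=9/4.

y_0 = S_0(0) = a_0 = 0
y_1 = S_1(0) = a_1 = 3
y_2 = S_2(0) = a_2 = 4
y_3 = S_3(0) = a_3 = -1
y_4 = S_4(0) = a_4 = 0
y_5 = S_4(1) = 5
t_q=9/4 is in segment 0 (τ=9/4); S_0(τ)=262281/131456

y_0=0 y_1=3 y_2=4 y_3=-1 y_4=0 y_5=5
S(9/4) = 262281/131456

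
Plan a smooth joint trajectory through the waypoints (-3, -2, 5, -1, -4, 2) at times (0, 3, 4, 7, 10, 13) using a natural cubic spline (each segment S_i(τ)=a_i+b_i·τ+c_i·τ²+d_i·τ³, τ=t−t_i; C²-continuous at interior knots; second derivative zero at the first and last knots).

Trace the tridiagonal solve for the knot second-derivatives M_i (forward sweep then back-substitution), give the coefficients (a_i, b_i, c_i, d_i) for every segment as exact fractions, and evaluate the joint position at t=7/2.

Δ: Δ0=1/3, Δ1=7, Δ2=-2, Δ3=-1, Δ4=2
row 1: diag=8, rhs=40; c'=1/8, d'=5
row 2: denom=8−1·1/8=63/8; d'=(-54−1·5)/(63/8)=-472/63
row 3: denom=12−3·8/21=76/7; d'=(6−3·-472/63)/(76/7)=299/114
row 4: denom=12−3·21/76=849/76; d'=(18−3·299/114)/(849/76)=770/849
back: M4=770/849
back: M3=299/114−21/76·770/849=2014/849
back: M2=-472/63−8/21·2014/849=-2376/283
back: M1=5−1/8·-2376/283=1712/283
M: M0=0, M1=1712/283, M2=-2376/283, M3=2014/849, M4=770/849, M5=0
seg 0: a=-3, c=M0/2=0, d=(M1−M0)/(6·3)=856/2547, b=Δ0−h0·(2M0+M1)/6=-2285/849
seg 1: a=-2, c=M1/2=856/283, d=(M2−M1)/(6·1)=-2044/849, b=Δ1−h1·(2M1+M2)/6=5419/849
seg 2: a=5, c=M2/2=-1188/283, d=(M3−M2)/(6·3)=4571/7641, b=Δ2−h2·(2M2+M3)/6=4423/849
seg 3: a=-1, c=M3/2=1007/849, d=(M4−M3)/(6·3)=-622/7641, b=Δ3−h3·(2M3+M4)/6=-3248/849
seg 4: a=-4, c=M4/2=385/849, d=(M5−M4)/(6·3)=-385/7641, b=Δ4−h4·(2M4+M5)/6=928/849
t_q=7/2 → seg 1, τ=1/2; S=-2+5419/849·τ+856/283·τ²+-2044/849·τ³=466/283

  seg 0: a=-3 b=-2285/849 c=0 d=856/2547
  seg 1: a=-2 b=5419/849 c=856/283 d=-2044/849
  seg 2: a=5 b=4423/849 c=-1188/283 d=4571/7641
  seg 3: a=-1 b=-3248/849 c=1007/849 d=-622/7641
  seg 4: a=-4 b=928/849 c=385/849 d=-385/7641
S(7/2) = 466/283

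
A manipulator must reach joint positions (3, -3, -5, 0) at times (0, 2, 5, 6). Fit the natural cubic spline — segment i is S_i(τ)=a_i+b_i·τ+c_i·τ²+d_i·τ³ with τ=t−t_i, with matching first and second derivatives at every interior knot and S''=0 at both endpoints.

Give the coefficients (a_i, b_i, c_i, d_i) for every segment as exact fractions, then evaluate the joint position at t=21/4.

  seg 0: a=3 b=-649/213 c=0 d=5/426
  seg 1: a=-3 b=-619/213 c=5/71 d=16/71
  seg 2: a=-5 b=767/213 c=149/71 d=-149/213
S(21/4) = -18083/4544

Δ: Δ0=-3, Δ1=-2/3, Δ2=5
row 1: diag=10, rhs=14; c'=3/10, d'=7/5
row 2: denom=8−3·3/10=71/10; d'=(34−3·7/5)/(71/10)=298/71
back: M2=298/71
back: M1=7/5−3/10·298/71=10/71
M: M0=0, M1=10/71, M2=298/71, M3=0
seg 0: a=3, c=M0/2=0, d=(M1−M0)/(6·2)=5/426, b=Δ0−h0·(2M0+M1)/6=-649/213
seg 1: a=-3, c=M1/2=5/71, d=(M2−M1)/(6·3)=16/71, b=Δ1−h1·(2M1+M2)/6=-619/213
seg 2: a=-5, c=M2/2=149/71, d=(M3−M2)/(6·1)=-149/213, b=Δ2−h2·(2M2+M3)/6=767/213
t_q=21/4 → seg 2, τ=1/4; S=-5+767/213·τ+149/71·τ²+-149/213·τ³=-18083/4544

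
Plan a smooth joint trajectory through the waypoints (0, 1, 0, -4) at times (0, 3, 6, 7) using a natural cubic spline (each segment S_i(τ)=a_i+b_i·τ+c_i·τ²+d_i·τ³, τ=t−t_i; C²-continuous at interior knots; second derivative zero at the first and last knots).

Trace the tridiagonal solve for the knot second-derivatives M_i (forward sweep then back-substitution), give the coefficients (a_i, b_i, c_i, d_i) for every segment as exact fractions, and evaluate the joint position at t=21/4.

  seg 0: a=0 b=4/29 c=0 d=17/783
  seg 1: a=1 b=21/29 c=17/87 d=-143/783
  seg 2: a=0 b=-88/29 c=-42/29 d=14/29
S(21/4) = 2855/1856

Δ: Δ0=1/3, Δ1=-1/3, Δ2=-4
row 1: diag=12, rhs=-4; c'=1/4, d'=-1/3
row 2: denom=8−3·1/4=29/4; d'=(-22−3·-1/3)/(29/4)=-84/29
back: M2=-84/29
back: M1=-1/3−1/4·-84/29=34/87
M: M0=0, M1=34/87, M2=-84/29, M3=0
seg 0: a=0, c=M0/2=0, d=(M1−M0)/(6·3)=17/783, b=Δ0−h0·(2M0+M1)/6=4/29
seg 1: a=1, c=M1/2=17/87, d=(M2−M1)/(6·3)=-143/783, b=Δ1−h1·(2M1+M2)/6=21/29
seg 2: a=0, c=M2/2=-42/29, d=(M3−M2)/(6·1)=14/29, b=Δ2−h2·(2M2+M3)/6=-88/29
t_q=21/4 → seg 1, τ=9/4; S=1+21/29·τ+17/87·τ²+-143/783·τ³=2855/1856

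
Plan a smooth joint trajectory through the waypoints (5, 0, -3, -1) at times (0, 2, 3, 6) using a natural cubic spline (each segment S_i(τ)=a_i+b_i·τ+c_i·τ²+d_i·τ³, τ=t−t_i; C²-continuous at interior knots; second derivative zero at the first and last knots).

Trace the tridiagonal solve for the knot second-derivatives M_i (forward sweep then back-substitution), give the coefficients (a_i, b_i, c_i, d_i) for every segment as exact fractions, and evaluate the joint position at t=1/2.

Δ: Δ0=-5/2, Δ1=-3, Δ2=2/3
row 1: diag=6, rhs=-3; c'=1/6, d'=-1/2
row 2: denom=8−1·1/6=47/6; d'=(22−1·-1/2)/(47/6)=135/47
back: M2=135/47
back: M1=-1/2−1/6·135/47=-46/47
M: M0=0, M1=-46/47, M2=135/47, M3=0
seg 0: a=5, c=M0/2=0, d=(M1−M0)/(6·2)=-23/282, b=Δ0−h0·(2M0+M1)/6=-613/282
seg 1: a=0, c=M1/2=-23/47, d=(M2−M1)/(6·1)=181/282, b=Δ1−h1·(2M1+M2)/6=-889/282
seg 2: a=-3, c=M2/2=135/94, d=(M3−M2)/(6·3)=-15/94, b=Δ2−h2·(2M2+M3)/6=-311/141
t_q=1/2 → seg 0, τ=1/2; S=5+-613/282·τ+0·τ²+-23/282·τ³=2935/752

  seg 0: a=5 b=-613/282 c=0 d=-23/282
  seg 1: a=0 b=-889/282 c=-23/47 d=181/282
  seg 2: a=-3 b=-311/141 c=135/94 d=-15/94
S(1/2) = 2935/752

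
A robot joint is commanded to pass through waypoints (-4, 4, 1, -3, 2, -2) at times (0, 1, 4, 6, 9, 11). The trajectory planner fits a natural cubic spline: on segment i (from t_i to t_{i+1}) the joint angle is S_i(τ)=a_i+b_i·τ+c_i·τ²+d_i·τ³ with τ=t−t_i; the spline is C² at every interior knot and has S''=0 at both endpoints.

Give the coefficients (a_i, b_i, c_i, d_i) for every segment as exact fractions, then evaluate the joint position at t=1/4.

Δ: Δ0=8, Δ1=-1, Δ2=-2, Δ3=5/3, Δ4=-2
row 1: diag=8, rhs=-54; c'=3/8, d'=-27/4
row 2: denom=10−3·3/8=71/8; d'=(-6−3·-27/4)/(71/8)=114/71
row 3: denom=10−2·16/71=678/71; d'=(22−2·114/71)/(678/71)=667/339
row 4: denom=10−3·71/226=2047/226; d'=(-22−3·667/339)/(2047/226)=-6306/2047
back: M4=-6306/2047
back: M3=667/339−71/226·-6306/2047=18026/6141
back: M2=114/71−16/71·18026/6141=5798/6141
back: M1=-27/4−3/8·5798/6141=-14542/2047
M: M0=0, M1=-14542/2047, M2=5798/6141, M3=18026/6141, M4=-6306/2047, M5=0
seg 0: a=-4, c=M0/2=0, d=(M1−M0)/(6·1)=-7271/6141, b=Δ0−h0·(2M0+M1)/6=56399/6141
seg 1: a=4, c=M1/2=-7271/2047, d=(M2−M1)/(6·3)=24712/55269, b=Δ1−h1·(2M1+M2)/6=34586/6141
seg 2: a=1, c=M2/2=2899/6141, d=(M3−M2)/(6·2)=1019/6141, b=Δ2−h2·(2M2+M3)/6=-22156/6141
seg 3: a=-3, c=M3/2=9013/6141, d=(M4−M3)/(6·3)=-18472/55269, b=Δ3−h3·(2M3+M4)/6=556/2047
seg 4: a=2, c=M4/2=-3153/2047, d=(M5−M4)/(6·2)=1051/4094, b=Δ4−h4·(2M4+M5)/6=110/2047
t_q=1/4 → seg 0, τ=1/4; S=-4+56399/6141·τ+0·τ²+-7271/6141·τ³=-225661/131008

  seg 0: a=-4 b=56399/6141 c=0 d=-7271/6141
  seg 1: a=4 b=34586/6141 c=-7271/2047 d=24712/55269
  seg 2: a=1 b=-22156/6141 c=2899/6141 d=1019/6141
  seg 3: a=-3 b=556/2047 c=9013/6141 d=-18472/55269
  seg 4: a=2 b=110/2047 c=-3153/2047 d=1051/4094
S(1/4) = -225661/131008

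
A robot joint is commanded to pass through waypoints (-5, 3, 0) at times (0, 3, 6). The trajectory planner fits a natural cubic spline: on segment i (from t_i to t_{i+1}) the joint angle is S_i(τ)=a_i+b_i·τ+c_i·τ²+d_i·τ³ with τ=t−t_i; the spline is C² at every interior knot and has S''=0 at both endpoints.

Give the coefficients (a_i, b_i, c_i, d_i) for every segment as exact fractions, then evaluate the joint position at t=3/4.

Δ: Δ0=8/3, Δ1=-1
row 1: diag=12, rhs=-22; c'=1/4, d'=-11/6
back: M1=-11/6
M: M0=0, M1=-11/6, M2=0
seg 0: a=-5, c=M0/2=0, d=(M1−M0)/(6·3)=-11/108, b=Δ0−h0·(2M0+M1)/6=43/12
seg 1: a=3, c=M1/2=-11/12, d=(M2−M1)/(6·3)=11/108, b=Δ1−h1·(2M1+M2)/6=5/6
t_q=3/4 → seg 0, τ=3/4; S=-5+43/12·τ+0·τ²+-11/108·τ³=-603/256

  seg 0: a=-5 b=43/12 c=0 d=-11/108
  seg 1: a=3 b=5/6 c=-11/12 d=11/108
S(3/4) = -603/256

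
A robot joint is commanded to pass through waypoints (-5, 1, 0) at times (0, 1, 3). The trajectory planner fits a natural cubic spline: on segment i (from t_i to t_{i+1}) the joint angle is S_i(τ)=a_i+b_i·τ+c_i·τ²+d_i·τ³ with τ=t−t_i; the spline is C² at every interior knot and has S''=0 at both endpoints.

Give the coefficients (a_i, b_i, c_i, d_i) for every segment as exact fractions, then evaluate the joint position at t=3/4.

  seg 0: a=-5 b=85/12 c=0 d=-13/12
  seg 1: a=1 b=23/6 c=-13/4 d=13/24
S(3/4) = -37/256

Δ: Δ0=6, Δ1=-1/2
row 1: diag=6, rhs=-39; c'=1/3, d'=-13/2
back: M1=-13/2
M: M0=0, M1=-13/2, M2=0
seg 0: a=-5, c=M0/2=0, d=(M1−M0)/(6·1)=-13/12, b=Δ0−h0·(2M0+M1)/6=85/12
seg 1: a=1, c=M1/2=-13/4, d=(M2−M1)/(6·2)=13/24, b=Δ1−h1·(2M1+M2)/6=23/6
t_q=3/4 → seg 0, τ=3/4; S=-5+85/12·τ+0·τ²+-13/12·τ³=-37/256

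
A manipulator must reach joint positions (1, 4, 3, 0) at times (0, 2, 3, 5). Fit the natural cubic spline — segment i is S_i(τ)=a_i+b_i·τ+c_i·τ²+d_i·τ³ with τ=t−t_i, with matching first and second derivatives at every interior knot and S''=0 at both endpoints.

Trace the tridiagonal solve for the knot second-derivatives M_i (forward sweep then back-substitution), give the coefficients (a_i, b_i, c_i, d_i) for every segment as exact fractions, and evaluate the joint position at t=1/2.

  seg 0: a=1 b=163/70 c=0 d=-29/140
  seg 1: a=4 b=-11/70 c=-87/70 d=2/5
  seg 2: a=3 b=-101/70 c=-3/70 d=1/140
S(1/2) = 479/224

Δ: Δ0=3/2, Δ1=-1, Δ2=-3/2
row 1: diag=6, rhs=-15; c'=1/6, d'=-5/2
row 2: denom=6−1·1/6=35/6; d'=(-3−1·-5/2)/(35/6)=-3/35
back: M2=-3/35
back: M1=-5/2−1/6·-3/35=-87/35
M: M0=0, M1=-87/35, M2=-3/35, M3=0
seg 0: a=1, c=M0/2=0, d=(M1−M0)/(6·2)=-29/140, b=Δ0−h0·(2M0+M1)/6=163/70
seg 1: a=4, c=M1/2=-87/70, d=(M2−M1)/(6·1)=2/5, b=Δ1−h1·(2M1+M2)/6=-11/70
seg 2: a=3, c=M2/2=-3/70, d=(M3−M2)/(6·2)=1/140, b=Δ2−h2·(2M2+M3)/6=-101/70
t_q=1/2 → seg 0, τ=1/2; S=1+163/70·τ+0·τ²+-29/140·τ³=479/224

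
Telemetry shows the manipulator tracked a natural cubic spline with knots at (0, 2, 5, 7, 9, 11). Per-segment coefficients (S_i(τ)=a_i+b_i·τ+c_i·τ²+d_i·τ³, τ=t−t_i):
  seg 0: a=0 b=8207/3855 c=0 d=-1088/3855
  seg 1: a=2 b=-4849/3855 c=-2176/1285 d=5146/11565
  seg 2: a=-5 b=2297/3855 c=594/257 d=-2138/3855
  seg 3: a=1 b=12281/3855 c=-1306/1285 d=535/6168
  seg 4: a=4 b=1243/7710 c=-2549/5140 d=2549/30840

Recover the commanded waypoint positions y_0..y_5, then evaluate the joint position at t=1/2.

y_0 = S_0(0) = a_0 = 0
y_1 = S_1(0) = a_1 = 2
y_2 = S_2(0) = a_2 = -5
y_3 = S_3(0) = a_3 = 1
y_4 = S_4(0) = a_4 = 4
y_5 = S_4(2) = 3
t_q=1/2 is in segment 0 (τ=1/2); S_0(τ)=529/514

y_0=0 y_1=2 y_2=-5 y_3=1 y_4=4 y_5=3
S(1/2) = 529/514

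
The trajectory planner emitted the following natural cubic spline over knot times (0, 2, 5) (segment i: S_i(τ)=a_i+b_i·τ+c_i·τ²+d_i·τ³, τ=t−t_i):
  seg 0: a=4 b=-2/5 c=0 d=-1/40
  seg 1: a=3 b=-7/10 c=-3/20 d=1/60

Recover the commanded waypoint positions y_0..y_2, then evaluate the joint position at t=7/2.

y_0 = S_0(0) = a_0 = 4
y_1 = S_1(0) = a_1 = 3
y_2 = S_1(3) = 0
t_q=7/2 is in segment 1 (τ=3/2); S_1(τ)=267/160

y_0=4 y_1=3 y_2=0
S(7/2) = 267/160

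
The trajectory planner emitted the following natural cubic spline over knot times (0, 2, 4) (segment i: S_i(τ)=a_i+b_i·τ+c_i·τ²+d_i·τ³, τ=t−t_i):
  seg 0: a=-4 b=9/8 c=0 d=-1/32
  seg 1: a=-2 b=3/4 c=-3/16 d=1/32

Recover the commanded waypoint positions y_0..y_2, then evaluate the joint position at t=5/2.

y_0=-4 y_1=-2 y_2=-1
S(5/2) = -427/256

y_0 = S_0(0) = a_0 = -4
y_1 = S_1(0) = a_1 = -2
y_2 = S_1(2) = -1
t_q=5/2 is in segment 1 (τ=1/2); S_1(τ)=-427/256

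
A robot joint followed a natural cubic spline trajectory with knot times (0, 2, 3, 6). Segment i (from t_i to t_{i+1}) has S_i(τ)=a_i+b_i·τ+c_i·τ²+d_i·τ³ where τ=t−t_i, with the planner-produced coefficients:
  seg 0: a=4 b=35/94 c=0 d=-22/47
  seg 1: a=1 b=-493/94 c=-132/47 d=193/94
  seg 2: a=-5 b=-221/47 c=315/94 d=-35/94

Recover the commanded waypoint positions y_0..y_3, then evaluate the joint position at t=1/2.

y_0 = S_0(0) = a_0 = 4
y_1 = S_1(0) = a_1 = 1
y_2 = S_2(0) = a_2 = -5
y_3 = S_2(3) = 1
t_q=1/2 is in segment 0 (τ=1/2); S_0(τ)=194/47

y_0=4 y_1=1 y_2=-5 y_3=1
S(1/2) = 194/47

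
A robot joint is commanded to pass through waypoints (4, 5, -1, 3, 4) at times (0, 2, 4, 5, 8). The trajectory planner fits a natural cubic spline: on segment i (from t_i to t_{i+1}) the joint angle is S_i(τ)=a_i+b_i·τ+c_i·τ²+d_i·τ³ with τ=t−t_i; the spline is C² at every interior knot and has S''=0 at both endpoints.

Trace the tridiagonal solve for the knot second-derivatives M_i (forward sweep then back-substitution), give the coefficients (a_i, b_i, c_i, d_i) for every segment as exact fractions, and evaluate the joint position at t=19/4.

Δ: Δ0=1/2, Δ1=-3, Δ2=4, Δ3=1/3
row 1: diag=8, rhs=-21; c'=1/4, d'=-21/8
row 2: denom=6−2·1/4=11/2; d'=(42−2·-21/8)/(11/2)=189/22
row 3: denom=8−1·2/11=86/11; d'=(-22−1·189/22)/(86/11)=-673/172
back: M3=-673/172
back: M2=189/22−2/11·-673/172=400/43
back: M1=-21/8−1/4·400/43=-1703/344
M: M0=0, M1=-1703/344, M2=400/43, M3=-673/172, M4=0
seg 0: a=4, c=M0/2=0, d=(M1−M0)/(6·2)=-1703/4128, b=Δ0−h0·(2M0+M1)/6=2219/1032
seg 1: a=5, c=M1/2=-1703/688, d=(M2−M1)/(6·2)=4903/4128, b=Δ1−h1·(2M1+M2)/6=-1445/516
seg 2: a=-1, c=M2/2=200/43, d=(M3−M2)/(6·1)=-2273/1032, b=Δ2−h2·(2M2+M3)/6=1601/1032
seg 3: a=3, c=M3/2=-673/344, d=(M4−M3)/(6·3)=673/3096, b=Δ3−h3·(2M3+M4)/6=2191/516
t_q=19/4 → seg 2, τ=3/4; S=-1+1601/1032·τ+200/43·τ²+-2273/1032·τ³=40743/22016

  seg 0: a=4 b=2219/1032 c=0 d=-1703/4128
  seg 1: a=5 b=-1445/516 c=-1703/688 d=4903/4128
  seg 2: a=-1 b=1601/1032 c=200/43 d=-2273/1032
  seg 3: a=3 b=2191/516 c=-673/344 d=673/3096
S(19/4) = 40743/22016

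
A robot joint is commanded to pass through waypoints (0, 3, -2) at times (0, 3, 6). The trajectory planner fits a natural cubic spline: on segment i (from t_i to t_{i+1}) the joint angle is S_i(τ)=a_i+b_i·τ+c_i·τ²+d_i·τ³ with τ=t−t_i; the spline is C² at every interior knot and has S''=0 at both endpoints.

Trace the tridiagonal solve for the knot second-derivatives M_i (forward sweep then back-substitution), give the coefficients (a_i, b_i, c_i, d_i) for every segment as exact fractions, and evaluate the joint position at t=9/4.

  seg 0: a=0 b=5/3 c=0 d=-2/27
  seg 1: a=3 b=-1/3 c=-2/3 d=2/27
S(9/4) = 93/32

Δ: Δ0=1, Δ1=-5/3
row 1: diag=12, rhs=-16; c'=1/4, d'=-4/3
back: M1=-4/3
M: M0=0, M1=-4/3, M2=0
seg 0: a=0, c=M0/2=0, d=(M1−M0)/(6·3)=-2/27, b=Δ0−h0·(2M0+M1)/6=5/3
seg 1: a=3, c=M1/2=-2/3, d=(M2−M1)/(6·3)=2/27, b=Δ1−h1·(2M1+M2)/6=-1/3
t_q=9/4 → seg 0, τ=9/4; S=0+5/3·τ+0·τ²+-2/27·τ³=93/32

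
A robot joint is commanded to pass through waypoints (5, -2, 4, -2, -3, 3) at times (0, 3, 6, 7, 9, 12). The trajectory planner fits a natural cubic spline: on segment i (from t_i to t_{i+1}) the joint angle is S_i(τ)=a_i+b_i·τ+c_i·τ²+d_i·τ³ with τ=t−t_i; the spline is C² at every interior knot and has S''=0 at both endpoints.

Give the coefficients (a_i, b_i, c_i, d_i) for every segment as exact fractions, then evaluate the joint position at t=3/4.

Δ: Δ0=-7/3, Δ1=2, Δ2=-6, Δ3=-1/2, Δ4=2
row 1: diag=12, rhs=26; c'=1/4, d'=13/6
row 2: denom=8−3·1/4=29/4; d'=(-48−3·13/6)/(29/4)=-218/29
row 3: denom=6−1·4/29=170/29; d'=(33−1·-218/29)/(170/29)=235/34
row 4: denom=10−2·29/85=792/85; d'=(15−2·235/34)/(792/85)=25/198
back: M4=25/198
back: M3=235/34−29/85·25/198=680/99
back: M2=-218/29−4/29·680/99=-838/99
back: M1=13/6−1/4·-838/99=424/99
M: M0=0, M1=424/99, M2=-838/99, M3=680/99, M4=25/198, M5=0
seg 0: a=5, c=M0/2=0, d=(M1−M0)/(6·3)=212/891, b=Δ0−h0·(2M0+M1)/6=-443/99
seg 1: a=-2, c=M1/2=212/99, d=(M2−M1)/(6·3)=-631/891, b=Δ1−h1·(2M1+M2)/6=193/99
seg 2: a=4, c=M2/2=-419/99, d=(M3−M2)/(6·1)=23/9, b=Δ2−h2·(2M2+M3)/6=-428/99
seg 3: a=-2, c=M3/2=340/99, d=(M4−M3)/(6·2)=-445/792, b=Δ3−h3·(2M3+M4)/6=-169/33
seg 4: a=-3, c=M4/2=25/396, d=(M5−M4)/(6·3)=-25/3564, b=Δ4−h4·(2M4+M5)/6=371/198
t_q=3/4 → seg 0, τ=3/4; S=5+-443/99·τ+0·τ²+212/891·τ³=307/176

  seg 0: a=5 b=-443/99 c=0 d=212/891
  seg 1: a=-2 b=193/99 c=212/99 d=-631/891
  seg 2: a=4 b=-428/99 c=-419/99 d=23/9
  seg 3: a=-2 b=-169/33 c=340/99 d=-445/792
  seg 4: a=-3 b=371/198 c=25/396 d=-25/3564
S(3/4) = 307/176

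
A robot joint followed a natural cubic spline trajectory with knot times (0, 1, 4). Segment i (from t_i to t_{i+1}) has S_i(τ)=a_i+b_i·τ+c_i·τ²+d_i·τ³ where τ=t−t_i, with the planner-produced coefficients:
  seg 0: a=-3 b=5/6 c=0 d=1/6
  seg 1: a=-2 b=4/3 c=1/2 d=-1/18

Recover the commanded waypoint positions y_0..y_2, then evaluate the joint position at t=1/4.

y_0=-3 y_1=-2 y_2=5
S(1/4) = -357/128

y_0 = S_0(0) = a_0 = -3
y_1 = S_1(0) = a_1 = -2
y_2 = S_1(3) = 5
t_q=1/4 is in segment 0 (τ=1/4); S_0(τ)=-357/128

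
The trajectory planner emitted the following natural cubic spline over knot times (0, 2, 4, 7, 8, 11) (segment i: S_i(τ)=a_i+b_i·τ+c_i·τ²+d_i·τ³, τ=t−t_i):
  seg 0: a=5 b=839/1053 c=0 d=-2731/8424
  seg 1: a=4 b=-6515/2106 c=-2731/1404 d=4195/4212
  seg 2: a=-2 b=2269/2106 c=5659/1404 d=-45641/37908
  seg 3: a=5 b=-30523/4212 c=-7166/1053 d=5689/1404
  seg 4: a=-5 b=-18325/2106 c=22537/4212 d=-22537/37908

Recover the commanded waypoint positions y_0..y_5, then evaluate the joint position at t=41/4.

y_0=5 y_1=4 y_2=-2 y_3=5 y_4=-5 y_5=1
S(41/4) = -127661/29952

y_0 = S_0(0) = a_0 = 5
y_1 = S_1(0) = a_1 = 4
y_2 = S_2(0) = a_2 = -2
y_3 = S_3(0) = a_3 = 5
y_4 = S_4(0) = a_4 = -5
y_5 = S_4(3) = 1
t_q=41/4 is in segment 4 (τ=9/4); S_4(τ)=-127661/29952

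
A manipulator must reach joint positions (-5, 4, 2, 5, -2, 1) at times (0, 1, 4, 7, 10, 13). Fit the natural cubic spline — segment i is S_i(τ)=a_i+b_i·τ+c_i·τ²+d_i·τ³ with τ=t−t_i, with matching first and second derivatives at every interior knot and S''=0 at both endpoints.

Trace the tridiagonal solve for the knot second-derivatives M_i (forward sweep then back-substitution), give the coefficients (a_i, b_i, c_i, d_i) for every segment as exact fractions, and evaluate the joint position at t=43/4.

  seg 0: a=-5 b=4210/403 c=0 d=-583/403
  seg 1: a=4 b=2461/403 c=-1749/403 d=7552/10881
  seg 2: a=2 b=-37/31 c=2305/1209 d=-1421/3627
  seg 3: a=5 b=-134/403 c=-1958/1209 d=3455/10881
  seg 4: a=-2 b=-595/403 c=499/403 d=-499/3627
S(43/4) = -63677/25792

Δ: Δ0=9, Δ1=-2/3, Δ2=1, Δ3=-7/3, Δ4=1
row 1: diag=8, rhs=-58; c'=3/8, d'=-29/4
row 2: denom=12−3·3/8=87/8; d'=(10−3·-29/4)/(87/8)=254/87
row 3: denom=12−3·8/29=324/29; d'=(-20−3·254/87)/(324/29)=-139/54
row 4: denom=12−3·29/108=403/36; d'=(20−3·-139/54)/(403/36)=998/403
back: M4=998/403
back: M3=-139/54−29/108·998/403=-3916/1209
back: M2=254/87−8/29·-3916/1209=4610/1209
back: M1=-29/4−3/8·4610/1209=-3498/403
M: M0=0, M1=-3498/403, M2=4610/1209, M3=-3916/1209, M4=998/403, M5=0
seg 0: a=-5, c=M0/2=0, d=(M1−M0)/(6·1)=-583/403, b=Δ0−h0·(2M0+M1)/6=4210/403
seg 1: a=4, c=M1/2=-1749/403, d=(M2−M1)/(6·3)=7552/10881, b=Δ1−h1·(2M1+M2)/6=2461/403
seg 2: a=2, c=M2/2=2305/1209, d=(M3−M2)/(6·3)=-1421/3627, b=Δ2−h2·(2M2+M3)/6=-37/31
seg 3: a=5, c=M3/2=-1958/1209, d=(M4−M3)/(6·3)=3455/10881, b=Δ3−h3·(2M3+M4)/6=-134/403
seg 4: a=-2, c=M4/2=499/403, d=(M5−M4)/(6·3)=-499/3627, b=Δ4−h4·(2M4+M5)/6=-595/403
t_q=43/4 → seg 4, τ=3/4; S=-2+-595/403·τ+499/403·τ²+-499/3627·τ³=-63677/25792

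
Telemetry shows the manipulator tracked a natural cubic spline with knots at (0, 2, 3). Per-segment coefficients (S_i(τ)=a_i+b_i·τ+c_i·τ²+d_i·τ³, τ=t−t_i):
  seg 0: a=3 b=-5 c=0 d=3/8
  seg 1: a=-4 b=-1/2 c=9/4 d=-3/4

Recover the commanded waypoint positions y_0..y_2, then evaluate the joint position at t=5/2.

y_0=3 y_1=-4 y_2=-3
S(5/2) = -121/32

y_0 = S_0(0) = a_0 = 3
y_1 = S_1(0) = a_1 = -4
y_2 = S_1(1) = -3
t_q=5/2 is in segment 1 (τ=1/2); S_1(τ)=-121/32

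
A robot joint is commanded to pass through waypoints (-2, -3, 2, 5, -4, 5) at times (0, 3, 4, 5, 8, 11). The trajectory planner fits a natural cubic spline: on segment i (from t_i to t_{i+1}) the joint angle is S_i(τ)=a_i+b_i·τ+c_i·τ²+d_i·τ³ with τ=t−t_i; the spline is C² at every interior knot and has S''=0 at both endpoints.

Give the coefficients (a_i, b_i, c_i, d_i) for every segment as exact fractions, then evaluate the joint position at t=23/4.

  seg 0: a=-2 b=-2165/867 c=0 d=1876/7803
  seg 1: a=-3 b=3463/867 c=1876/867 d=-1004/867
  seg 2: a=2 b=1401/289 c=-1136/867 d=-466/867
  seg 3: a=5 b=533/867 c=-2534/867 d=4468/7803
  seg 4: a=-4 b=-1267/867 c=1934/867 d=-1934/7803
S(23/4) = 18767/4624

Δ: Δ0=-1/3, Δ1=5, Δ2=3, Δ3=-3, Δ4=3
row 1: diag=8, rhs=32; c'=1/8, d'=4
row 2: denom=4−1·1/8=31/8; d'=(-12−1·4)/(31/8)=-128/31
row 3: denom=8−1·8/31=240/31; d'=(-36−1·-128/31)/(240/31)=-247/60
row 4: denom=12−3·31/80=867/80; d'=(36−3·-247/60)/(867/80)=3868/867
back: M4=3868/867
back: M3=-247/60−31/80·3868/867=-5068/867
back: M2=-128/31−8/31·-5068/867=-2272/867
back: M1=4−1/8·-2272/867=3752/867
M: M0=0, M1=3752/867, M2=-2272/867, M3=-5068/867, M4=3868/867, M5=0
seg 0: a=-2, c=M0/2=0, d=(M1−M0)/(6·3)=1876/7803, b=Δ0−h0·(2M0+M1)/6=-2165/867
seg 1: a=-3, c=M1/2=1876/867, d=(M2−M1)/(6·1)=-1004/867, b=Δ1−h1·(2M1+M2)/6=3463/867
seg 2: a=2, c=M2/2=-1136/867, d=(M3−M2)/(6·1)=-466/867, b=Δ2−h2·(2M2+M3)/6=1401/289
seg 3: a=5, c=M3/2=-2534/867, d=(M4−M3)/(6·3)=4468/7803, b=Δ3−h3·(2M3+M4)/6=533/867
seg 4: a=-4, c=M4/2=1934/867, d=(M5−M4)/(6·3)=-1934/7803, b=Δ4−h4·(2M4+M5)/6=-1267/867
t_q=23/4 → seg 3, τ=3/4; S=5+533/867·τ+-2534/867·τ²+4468/7803·τ³=18767/4624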